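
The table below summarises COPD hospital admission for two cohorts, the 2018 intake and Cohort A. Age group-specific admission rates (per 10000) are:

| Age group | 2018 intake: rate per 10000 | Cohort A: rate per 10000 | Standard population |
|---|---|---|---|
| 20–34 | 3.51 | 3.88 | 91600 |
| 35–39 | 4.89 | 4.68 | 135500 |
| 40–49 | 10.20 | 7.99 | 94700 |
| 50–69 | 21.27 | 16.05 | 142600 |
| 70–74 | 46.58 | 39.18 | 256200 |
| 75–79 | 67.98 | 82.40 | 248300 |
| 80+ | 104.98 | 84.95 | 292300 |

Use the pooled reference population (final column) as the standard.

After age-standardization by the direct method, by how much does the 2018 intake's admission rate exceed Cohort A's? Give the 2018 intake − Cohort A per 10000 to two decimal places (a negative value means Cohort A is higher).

4.06

Standard total = 1261200; weights = 0.0726, 0.1074, 0.0751, 0.1131, 0.2031, 0.1969, 0.2318.
The 2018 intake: 0.0726×3.51 + 0.1074×4.89 + 0.0751×10.20 + 0.1131×21.27 + 0.2031×46.58 + 0.1969×67.98 + 0.2318×104.98 = 51.1275 per 10000.
Cohort A: 0.0726×3.88 + 0.1074×4.68 + 0.0751×7.99 + 0.1131×16.05 + 0.2031×39.18 + 0.1969×82.40 + 0.2318×84.95 = 47.0692 per 10000.
Difference = 51.1275 − 47.0692 = 4.0583.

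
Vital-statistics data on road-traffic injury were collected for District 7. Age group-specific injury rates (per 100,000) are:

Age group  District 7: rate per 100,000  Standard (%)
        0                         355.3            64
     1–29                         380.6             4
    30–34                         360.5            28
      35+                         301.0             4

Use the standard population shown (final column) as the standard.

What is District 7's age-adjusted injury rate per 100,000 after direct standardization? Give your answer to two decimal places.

355.60

Standard weights: 0.64, 0.04, 0.28, 0.04.
Standardized rate: 0.6400×355.3 + 0.0400×380.6 + 0.2800×360.5 + 0.0400×301.0 = 355.5960 per 100,000.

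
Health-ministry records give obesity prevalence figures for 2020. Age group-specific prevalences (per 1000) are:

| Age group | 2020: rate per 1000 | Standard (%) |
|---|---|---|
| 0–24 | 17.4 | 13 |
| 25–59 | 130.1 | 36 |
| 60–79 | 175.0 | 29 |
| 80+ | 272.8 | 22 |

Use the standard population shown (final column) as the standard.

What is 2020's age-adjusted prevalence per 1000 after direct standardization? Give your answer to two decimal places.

Standard weights: 0.13, 0.36, 0.29, 0.22.
Standardized rate: 0.1300×17.4 + 0.3600×130.1 + 0.2900×175.0 + 0.2200×272.8 = 159.8640 per 1000.

159.86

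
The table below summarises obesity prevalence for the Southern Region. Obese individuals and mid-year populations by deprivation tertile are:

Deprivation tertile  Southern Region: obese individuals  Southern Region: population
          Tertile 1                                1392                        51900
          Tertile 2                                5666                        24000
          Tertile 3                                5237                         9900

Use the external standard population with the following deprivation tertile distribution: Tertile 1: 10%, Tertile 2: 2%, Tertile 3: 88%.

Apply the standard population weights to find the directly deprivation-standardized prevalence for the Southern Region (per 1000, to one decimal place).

472.9

Deprivation-specific rates per 1000 for the Southern Region: 26.821, 236.083, 528.990.
Standard weights: 0.10, 0.02, 0.88.
Standardized rate: 0.1000×26.821 + 0.0200×236.083 + 0.8800×528.990 = 472.9149 per 1000.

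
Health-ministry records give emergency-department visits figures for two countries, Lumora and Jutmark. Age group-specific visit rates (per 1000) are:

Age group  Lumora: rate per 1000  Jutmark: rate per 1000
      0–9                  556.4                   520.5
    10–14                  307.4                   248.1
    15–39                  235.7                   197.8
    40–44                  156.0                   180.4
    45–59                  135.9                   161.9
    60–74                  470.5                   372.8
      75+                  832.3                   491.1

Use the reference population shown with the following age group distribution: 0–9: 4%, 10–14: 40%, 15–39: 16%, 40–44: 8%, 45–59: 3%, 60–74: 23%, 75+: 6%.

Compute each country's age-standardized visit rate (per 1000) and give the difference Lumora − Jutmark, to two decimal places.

71.43

Standard weights: 0.04, 0.40, 0.16, 0.08, 0.03, 0.23, 0.06.
Lumora: 0.0400×556.4 + 0.4000×307.4 + 0.1600×235.7 + 0.0800×156.0 + 0.0300×135.9 + 0.2300×470.5 + 0.0600×832.3 = 357.6380 per 1000.
Jutmark: 0.0400×520.5 + 0.4000×248.1 + 0.1600×197.8 + 0.0800×180.4 + 0.0300×161.9 + 0.2300×372.8 + 0.0600×491.1 = 286.2070 per 1000.
Difference = 357.6380 − 286.2070 = 71.4310.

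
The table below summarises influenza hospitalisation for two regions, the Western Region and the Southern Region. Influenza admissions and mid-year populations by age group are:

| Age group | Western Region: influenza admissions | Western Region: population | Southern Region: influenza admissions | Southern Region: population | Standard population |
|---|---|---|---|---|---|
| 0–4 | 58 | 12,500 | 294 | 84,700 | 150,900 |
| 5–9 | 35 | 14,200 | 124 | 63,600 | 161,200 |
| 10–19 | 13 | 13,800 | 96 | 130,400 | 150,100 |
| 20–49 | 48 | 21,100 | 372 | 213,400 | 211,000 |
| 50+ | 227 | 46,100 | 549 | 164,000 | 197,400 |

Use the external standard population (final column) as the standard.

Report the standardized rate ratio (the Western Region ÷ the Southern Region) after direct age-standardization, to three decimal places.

Age-specific rates per 100,000 for the Western Region: 464.00, 246.48, 94.20, 227.49, 492.41.
For the Southern Region: 347.11, 194.97, 73.62, 174.32, 334.76.
Standard total = 870,600; weights = 0.1733, 0.1852, 0.1724, 0.2424, 0.2267.
The Western Region: 0.1733×464.00 + 0.1852×246.48 + 0.1724×94.20 + 0.2424×227.49 + 0.2267×492.41 = 309.0870 per 100,000.
The Southern Region: 0.1733×347.11 + 0.1852×194.97 + 0.1724×73.62 + 0.2424×174.32 + 0.2267×334.76 = 227.1080 per 100,000.
Ratio = 309.0870 ÷ 227.1080 = 1.36097.

1.361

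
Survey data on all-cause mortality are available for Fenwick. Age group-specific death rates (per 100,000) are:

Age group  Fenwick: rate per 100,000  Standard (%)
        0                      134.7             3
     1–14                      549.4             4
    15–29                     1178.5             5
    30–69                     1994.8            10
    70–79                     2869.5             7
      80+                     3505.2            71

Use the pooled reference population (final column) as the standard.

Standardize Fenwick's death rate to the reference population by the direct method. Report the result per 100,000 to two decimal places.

Standard weights: 0.03, 0.04, 0.05, 0.10, 0.07, 0.71.
Standardized rate: 0.0300×134.7 + 0.0400×549.4 + 0.0500×1178.5 + 0.1000×1994.8 + 0.0700×2869.5 + 0.7100×3505.2 = 2973.9790 per 100,000.

2973.98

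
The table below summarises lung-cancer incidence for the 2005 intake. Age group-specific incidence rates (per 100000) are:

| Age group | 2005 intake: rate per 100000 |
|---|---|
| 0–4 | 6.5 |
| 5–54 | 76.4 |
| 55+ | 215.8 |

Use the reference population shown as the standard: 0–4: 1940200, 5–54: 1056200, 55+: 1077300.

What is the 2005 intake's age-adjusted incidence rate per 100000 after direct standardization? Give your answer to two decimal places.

79.97

Standard total = 4073700; weights = 0.4763, 0.2593, 0.2645.
Standardized rate: 0.4763×6.5 + 0.2593×76.4 + 0.2645×215.8 = 79.9731 per 100000.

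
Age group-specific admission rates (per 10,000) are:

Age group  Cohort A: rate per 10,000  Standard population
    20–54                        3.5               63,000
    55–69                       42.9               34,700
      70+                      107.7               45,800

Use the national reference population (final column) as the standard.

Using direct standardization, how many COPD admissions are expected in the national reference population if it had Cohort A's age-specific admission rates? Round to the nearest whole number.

Expected COPD admissions = Σ (standard pop × age-specific rate ÷ 10,000)
= 63,000×3.5/10,000 + 34,700×42.9/10,000 + 45,800×107.7/10,000
= 22.05 + 148.86 + 493.27 = 664.18.

664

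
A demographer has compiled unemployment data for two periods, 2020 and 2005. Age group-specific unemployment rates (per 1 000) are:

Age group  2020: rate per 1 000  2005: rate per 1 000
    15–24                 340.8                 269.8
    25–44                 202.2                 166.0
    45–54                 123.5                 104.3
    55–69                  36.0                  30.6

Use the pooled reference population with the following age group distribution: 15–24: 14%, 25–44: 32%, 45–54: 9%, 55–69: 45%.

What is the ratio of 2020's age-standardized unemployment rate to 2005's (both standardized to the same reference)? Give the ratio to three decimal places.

Standard weights: 0.14, 0.32, 0.09, 0.45.
2020: 0.1400×340.8 + 0.3200×202.2 + 0.0900×123.5 + 0.4500×36.0 = 139.7310 per 1 000.
2005: 0.1400×269.8 + 0.3200×166.0 + 0.0900×104.3 + 0.4500×30.6 = 114.0490 per 1 000.
Ratio = 139.7310 ÷ 114.0490 = 1.22518.

1.225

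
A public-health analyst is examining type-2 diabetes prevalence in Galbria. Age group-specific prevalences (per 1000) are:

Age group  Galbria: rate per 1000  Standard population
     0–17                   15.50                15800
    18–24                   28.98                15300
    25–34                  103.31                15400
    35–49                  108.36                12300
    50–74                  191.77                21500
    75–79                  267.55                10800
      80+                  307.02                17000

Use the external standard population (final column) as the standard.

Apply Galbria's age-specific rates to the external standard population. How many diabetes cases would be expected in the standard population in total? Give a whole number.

15844

Expected diabetes cases = Σ (standard pop × age-specific rate ÷ 1000)
= 15800×15.50/1000 + 15300×28.98/1000 + 15400×103.31/1000 + 12300×108.36/1000 + 21500×191.77/1000 + 10800×267.55/1000 + 17000×307.02/1000
= 244.90 + 443.39 + 1590.97 + 1332.83 + 4123.06 + 2889.54 + 5219.34 = 15844.03.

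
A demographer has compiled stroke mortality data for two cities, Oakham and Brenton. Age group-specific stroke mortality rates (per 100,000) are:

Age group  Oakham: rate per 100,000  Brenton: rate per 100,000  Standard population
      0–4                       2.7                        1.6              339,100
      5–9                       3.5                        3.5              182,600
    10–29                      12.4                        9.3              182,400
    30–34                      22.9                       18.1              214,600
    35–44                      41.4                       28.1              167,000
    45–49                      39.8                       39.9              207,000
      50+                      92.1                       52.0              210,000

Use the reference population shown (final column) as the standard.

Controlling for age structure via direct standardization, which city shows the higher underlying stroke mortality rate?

Oakham

Standard total = 1,502,700; weights = 0.2257, 0.1215, 0.1214, 0.1428, 0.1111, 0.1378, 0.1397.
Oakham: 0.2257×2.7 + 0.1215×3.5 + 0.1214×12.4 + 0.1428×22.9 + 0.1111×41.4 + 0.1378×39.8 + 0.1397×92.1 = 28.7643 per 100,000.
Brenton: 0.2257×1.6 + 0.1215×3.5 + 0.1214×9.3 + 0.1428×18.1 + 0.1111×28.1 + 0.1378×39.9 + 0.1397×52.0 = 20.3861 per 100,000.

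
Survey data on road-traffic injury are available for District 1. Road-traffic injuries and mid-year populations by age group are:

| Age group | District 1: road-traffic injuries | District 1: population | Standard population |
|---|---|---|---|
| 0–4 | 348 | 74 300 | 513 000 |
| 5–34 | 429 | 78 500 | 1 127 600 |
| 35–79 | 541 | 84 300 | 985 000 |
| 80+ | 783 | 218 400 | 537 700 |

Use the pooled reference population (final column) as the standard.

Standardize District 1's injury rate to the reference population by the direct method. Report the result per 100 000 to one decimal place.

Age-specific rates per 100 000 for District 1: 468.37, 546.50, 641.76, 358.52.
Standard total = 3 163 300; weights = 0.1622, 0.3565, 0.3114, 0.1700.
Standardized rate: 0.1622×468.37 + 0.3565×546.50 + 0.3114×641.76 + 0.1700×358.52 = 531.5360 per 100 000.

531.5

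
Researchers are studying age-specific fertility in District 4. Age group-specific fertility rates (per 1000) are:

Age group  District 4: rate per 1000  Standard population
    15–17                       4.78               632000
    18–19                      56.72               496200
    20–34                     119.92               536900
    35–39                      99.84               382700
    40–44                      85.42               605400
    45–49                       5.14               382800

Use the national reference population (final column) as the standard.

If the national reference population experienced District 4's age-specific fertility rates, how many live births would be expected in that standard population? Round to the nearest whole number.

187440

Expected live births = Σ (standard pop × age-specific rate ÷ 1000)
= 632000×4.78/1000 + 496200×56.72/1000 + 536900×119.92/1000 + 382700×99.84/1000 + 605400×85.42/1000 + 382800×5.14/1000
= 3020.96 + 28144.46 + 64385.05 + 38208.77 + 51713.27 + 1967.59 = 187440.10.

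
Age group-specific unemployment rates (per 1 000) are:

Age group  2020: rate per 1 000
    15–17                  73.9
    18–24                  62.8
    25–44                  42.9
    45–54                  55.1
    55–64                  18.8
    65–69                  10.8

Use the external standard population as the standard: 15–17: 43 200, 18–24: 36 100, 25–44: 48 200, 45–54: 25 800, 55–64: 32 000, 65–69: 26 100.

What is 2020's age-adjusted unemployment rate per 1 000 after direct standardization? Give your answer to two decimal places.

Standard total = 211 400; weights = 0.2044, 0.1708, 0.2280, 0.1220, 0.1514, 0.1235.
Standardized rate: 0.2044×73.9 + 0.1708×62.8 + 0.2280×42.9 + 0.1220×55.1 + 0.1514×18.8 + 0.1235×10.8 = 46.5109 per 1 000.

46.51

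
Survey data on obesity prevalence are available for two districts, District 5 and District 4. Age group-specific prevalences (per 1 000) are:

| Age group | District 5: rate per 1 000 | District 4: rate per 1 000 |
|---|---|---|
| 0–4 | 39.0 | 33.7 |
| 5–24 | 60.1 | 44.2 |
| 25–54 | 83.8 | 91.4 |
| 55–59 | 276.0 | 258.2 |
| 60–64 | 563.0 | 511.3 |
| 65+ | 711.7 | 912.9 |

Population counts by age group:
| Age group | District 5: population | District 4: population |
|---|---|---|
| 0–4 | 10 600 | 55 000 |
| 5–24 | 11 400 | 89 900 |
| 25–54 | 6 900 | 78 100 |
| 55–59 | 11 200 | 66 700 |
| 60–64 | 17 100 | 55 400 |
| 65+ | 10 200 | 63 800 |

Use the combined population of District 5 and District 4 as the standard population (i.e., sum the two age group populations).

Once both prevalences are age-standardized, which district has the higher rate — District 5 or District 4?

District 4

Combined standard total = 476 300; weights = 0.1377, 0.2127, 0.1785, 0.1636, 0.1522, 0.1554.
District 5: 0.1377×39.0 + 0.2127×60.1 + 0.1785×83.8 + 0.1636×276.0 + 0.1522×563.0 + 0.1554×711.7 = 274.5186 per 1 000.
District 4: 0.1377×33.7 + 0.2127×44.2 + 0.1785×91.4 + 0.1636×258.2 + 0.1522×511.3 + 0.1554×912.9 = 292.2419 per 1 000.
The crude rates (321.28 vs 285.54) would put District 5 higher, but that reflects its age composition; once standardized to a common age structure, District 4 has the higher underlying rate.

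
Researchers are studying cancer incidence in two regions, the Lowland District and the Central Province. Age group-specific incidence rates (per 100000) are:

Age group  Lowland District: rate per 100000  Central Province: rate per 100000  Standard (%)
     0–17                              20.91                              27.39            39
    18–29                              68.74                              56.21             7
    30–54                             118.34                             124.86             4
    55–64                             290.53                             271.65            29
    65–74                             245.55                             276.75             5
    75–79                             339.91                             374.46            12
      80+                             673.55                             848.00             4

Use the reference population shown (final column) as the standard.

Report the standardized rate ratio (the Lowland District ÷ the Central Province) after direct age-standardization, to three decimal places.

0.952

Standard weights: 0.39, 0.07, 0.04, 0.29, 0.05, 0.12, 0.04.
The Lowland District: 0.3900×20.91 + 0.0700×68.74 + 0.0400×118.34 + 0.2900×290.53 + 0.0500×245.55 + 0.1200×339.91 + 0.0400×673.55 = 181.9627 per 100000.
The Central Province: 0.3900×27.39 + 0.0700×56.21 + 0.0400×124.86 + 0.2900×271.65 + 0.0500×276.75 + 0.1200×374.46 + 0.0400×848.00 = 191.0824 per 100000.
Ratio = 181.9627 ÷ 191.0824 = 0.95227.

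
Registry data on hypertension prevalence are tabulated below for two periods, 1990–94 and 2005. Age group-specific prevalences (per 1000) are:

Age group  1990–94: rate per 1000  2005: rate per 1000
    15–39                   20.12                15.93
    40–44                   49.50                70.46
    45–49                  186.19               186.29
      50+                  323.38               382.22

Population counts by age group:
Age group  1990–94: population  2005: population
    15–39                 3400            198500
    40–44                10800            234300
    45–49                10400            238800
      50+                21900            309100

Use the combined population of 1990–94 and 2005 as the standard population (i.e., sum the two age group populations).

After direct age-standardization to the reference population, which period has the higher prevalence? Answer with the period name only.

2005

Combined standard total = 1027200; weights = 0.1966, 0.2386, 0.2426, 0.3222.
1990–94: 0.1966×20.12 + 0.2386×49.50 + 0.2426×186.19 + 0.3222×323.38 = 165.1402 per 1000.
2005: 0.1966×15.93 + 0.2386×70.46 + 0.2426×186.29 + 0.3222×382.22 = 188.3025 per 1000.
The crude rates (206.91 vs 185.89) would put 1990–94 higher, but that reflects its age composition; once standardized to a common age structure, 2005 has the higher underlying rate.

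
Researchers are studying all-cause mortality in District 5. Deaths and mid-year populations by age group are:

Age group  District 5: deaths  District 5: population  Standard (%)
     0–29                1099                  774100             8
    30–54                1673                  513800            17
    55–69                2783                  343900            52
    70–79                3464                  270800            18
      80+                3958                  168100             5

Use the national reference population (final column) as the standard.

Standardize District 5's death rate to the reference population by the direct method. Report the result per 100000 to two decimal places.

835.50

Age-specific rates per 100000 for District 5: 141.97, 325.61, 809.25, 1279.17, 2354.55.
Standard weights: 0.08, 0.17, 0.52, 0.18, 0.05.
Standardized rate: 0.0800×141.97 + 0.1700×325.61 + 0.5200×809.25 + 0.1800×1279.17 + 0.0500×2354.55 = 835.4990 per 100000.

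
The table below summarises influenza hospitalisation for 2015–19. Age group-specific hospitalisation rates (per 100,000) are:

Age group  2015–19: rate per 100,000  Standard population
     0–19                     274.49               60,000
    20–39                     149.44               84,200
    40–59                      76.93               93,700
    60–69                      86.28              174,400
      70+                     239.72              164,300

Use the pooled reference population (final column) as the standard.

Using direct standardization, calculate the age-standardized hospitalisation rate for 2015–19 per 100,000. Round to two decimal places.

Standard total = 576,600; weights = 0.1041, 0.1460, 0.1625, 0.3025, 0.2849.
Standardized rate: 0.1041×274.49 + 0.1460×149.44 + 0.1625×76.93 + 0.3025×86.28 + 0.2849×239.72 = 157.2907 per 100,000.

157.29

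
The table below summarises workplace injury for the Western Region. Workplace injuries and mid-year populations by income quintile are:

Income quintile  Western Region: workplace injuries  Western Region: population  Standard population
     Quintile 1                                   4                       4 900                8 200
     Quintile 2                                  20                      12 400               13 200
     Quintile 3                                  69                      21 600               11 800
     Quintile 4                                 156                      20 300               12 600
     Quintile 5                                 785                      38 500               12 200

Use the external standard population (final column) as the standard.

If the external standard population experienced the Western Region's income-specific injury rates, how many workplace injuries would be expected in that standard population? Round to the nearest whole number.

411

Income-specific rates per 10 000 for the Western Region: 8.16, 16.13, 31.94, 76.85, 203.90.
Expected workplace injuries = Σ (standard pop × income-specific rate ÷ 10 000)
= 8 200×8.16/10 000 + 13 200×16.13/10 000 + 11 800×31.94/10 000 + 12 600×76.85/10 000 + 12 200×203.90/10 000
= 6.69 + 21.29 + 37.69 + 96.83 + 248.75 = 411.26.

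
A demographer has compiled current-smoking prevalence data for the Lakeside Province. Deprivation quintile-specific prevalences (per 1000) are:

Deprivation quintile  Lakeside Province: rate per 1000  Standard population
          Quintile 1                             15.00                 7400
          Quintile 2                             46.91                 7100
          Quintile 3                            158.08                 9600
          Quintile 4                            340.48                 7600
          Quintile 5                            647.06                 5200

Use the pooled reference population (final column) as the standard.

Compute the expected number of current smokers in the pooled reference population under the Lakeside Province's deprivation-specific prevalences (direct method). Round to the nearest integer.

7914

Expected current smokers = Σ (standard pop × deprivation-specific rate ÷ 1000)
= 7400×15.00/1000 + 7100×46.91/1000 + 9600×158.08/1000 + 7600×340.48/1000 + 5200×647.06/1000
= 111.00 + 333.06 + 1517.57 + 2587.65 + 3364.71 = 7913.99.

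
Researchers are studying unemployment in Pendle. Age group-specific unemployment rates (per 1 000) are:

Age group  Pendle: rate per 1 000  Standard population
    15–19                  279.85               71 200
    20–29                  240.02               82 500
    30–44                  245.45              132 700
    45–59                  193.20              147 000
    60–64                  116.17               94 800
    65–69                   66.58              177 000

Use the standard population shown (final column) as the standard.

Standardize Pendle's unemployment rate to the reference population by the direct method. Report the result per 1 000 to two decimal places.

Standard total = 705 200; weights = 0.1010, 0.1170, 0.1882, 0.2085, 0.1344, 0.2510.
Standardized rate: 0.1010×279.85 + 0.1170×240.02 + 0.1882×245.45 + 0.2085×193.20 + 0.1344×116.17 + 0.2510×66.58 = 175.1222 per 1 000.

175.12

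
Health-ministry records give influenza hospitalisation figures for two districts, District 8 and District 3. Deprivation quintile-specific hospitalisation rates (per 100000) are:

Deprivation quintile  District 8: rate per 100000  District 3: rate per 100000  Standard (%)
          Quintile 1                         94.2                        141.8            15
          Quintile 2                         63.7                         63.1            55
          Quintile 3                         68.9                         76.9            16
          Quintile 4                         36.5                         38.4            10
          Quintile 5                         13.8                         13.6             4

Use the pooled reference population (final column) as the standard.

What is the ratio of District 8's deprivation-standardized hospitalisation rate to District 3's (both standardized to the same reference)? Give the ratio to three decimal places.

Standard weights: 0.15, 0.55, 0.16, 0.10, 0.04.
District 8: 0.1500×94.2 + 0.5500×63.7 + 0.1600×68.9 + 0.1000×36.5 + 0.0400×13.8 = 64.3910 per 100000.
District 3: 0.1500×141.8 + 0.5500×63.1 + 0.1600×76.9 + 0.1000×38.4 + 0.0400×13.6 = 72.6630 per 100000.
Ratio = 64.3910 ÷ 72.6630 = 0.88616.

0.886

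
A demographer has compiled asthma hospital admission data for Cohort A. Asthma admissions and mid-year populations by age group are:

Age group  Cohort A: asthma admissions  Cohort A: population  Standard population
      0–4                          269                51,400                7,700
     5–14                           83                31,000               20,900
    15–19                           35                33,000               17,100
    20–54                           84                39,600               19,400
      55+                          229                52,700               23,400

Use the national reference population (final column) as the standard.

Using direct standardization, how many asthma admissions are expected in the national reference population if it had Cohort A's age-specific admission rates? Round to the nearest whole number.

Age-specific rates per 10,000 for Cohort A: 52.33, 26.77, 10.61, 21.21, 43.45.
Expected asthma admissions = Σ (standard pop × age-specific rate ÷ 10,000)
= 7,700×52.33/10,000 + 20,900×26.77/10,000 + 17,100×10.61/10,000 + 19,400×21.21/10,000 + 23,400×43.45/10,000
= 40.30 + 55.96 + 18.14 + 41.15 + 101.68 = 257.22.

257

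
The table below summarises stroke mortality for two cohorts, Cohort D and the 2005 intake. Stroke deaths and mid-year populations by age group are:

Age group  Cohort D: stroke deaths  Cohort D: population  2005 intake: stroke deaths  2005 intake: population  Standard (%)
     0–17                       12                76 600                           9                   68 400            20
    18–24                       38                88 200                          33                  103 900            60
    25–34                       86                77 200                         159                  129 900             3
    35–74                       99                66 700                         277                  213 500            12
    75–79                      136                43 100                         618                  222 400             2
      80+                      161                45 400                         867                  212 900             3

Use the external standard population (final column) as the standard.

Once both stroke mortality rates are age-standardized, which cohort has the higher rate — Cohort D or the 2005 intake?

Cohort D

Age-specific rates per 100 000 for Cohort D: 15.67, 43.08, 111.40, 148.43, 315.55, 354.63.
For the 2005 intake: 13.16, 31.76, 122.40, 129.74, 277.88, 407.23.
Standard weights: 0.20, 0.60, 0.03, 0.12, 0.02, 0.03.
Cohort D: 0.2000×15.67 + 0.6000×43.08 + 0.0300×111.40 + 0.1200×148.43 + 0.0200×315.55 + 0.0300×354.63 = 67.0862 per 100 000.
The 2005 intake: 0.2000×13.16 + 0.6000×31.76 + 0.0300×122.40 + 0.1200×129.74 + 0.0200×277.88 + 0.0300×407.23 = 58.7041 per 100 000.
The crude rates (133.94 vs 206.41) would put the 2005 intake higher, but that reflects its age composition; once standardized to a common age structure, Cohort D has the higher underlying rate.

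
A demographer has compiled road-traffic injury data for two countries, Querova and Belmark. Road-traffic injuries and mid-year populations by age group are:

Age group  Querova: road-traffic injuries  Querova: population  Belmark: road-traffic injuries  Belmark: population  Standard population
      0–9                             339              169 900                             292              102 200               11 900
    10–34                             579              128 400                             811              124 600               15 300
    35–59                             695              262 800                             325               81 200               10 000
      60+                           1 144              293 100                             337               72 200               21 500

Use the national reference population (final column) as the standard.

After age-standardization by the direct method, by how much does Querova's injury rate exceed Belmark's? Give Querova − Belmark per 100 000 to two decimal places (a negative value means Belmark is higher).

Age-specific rates per 100 000 for Querova: 199.53, 450.93, 264.46, 390.31.
For Belmark: 285.71, 650.88, 400.25, 466.76.
Standard total = 58 700; weights = 0.2027, 0.2606, 0.1704, 0.3663.
Querova: 0.2027×199.53 + 0.2606×450.93 + 0.1704×264.46 + 0.3663×390.31 = 345.9960 per 100 000.
Belmark: 0.2027×285.71 + 0.2606×650.88 + 0.1704×400.25 + 0.3663×466.76 = 466.7170 per 100 000.
Difference = 345.9960 − 466.7170 = -120.7210.

-120.72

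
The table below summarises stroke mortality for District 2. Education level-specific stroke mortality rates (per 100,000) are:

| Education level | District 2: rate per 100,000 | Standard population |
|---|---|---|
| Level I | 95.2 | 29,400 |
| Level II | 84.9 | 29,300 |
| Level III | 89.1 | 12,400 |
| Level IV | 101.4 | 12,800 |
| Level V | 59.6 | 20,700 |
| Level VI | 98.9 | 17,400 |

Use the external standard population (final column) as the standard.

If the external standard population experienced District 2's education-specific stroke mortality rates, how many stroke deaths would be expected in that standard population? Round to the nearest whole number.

106

Expected stroke deaths = Σ (standard pop × education-specific rate ÷ 100,000)
= 29,400×95.2/100,000 + 29,300×84.9/100,000 + 12,400×89.1/100,000 + 12,800×101.4/100,000 + 20,700×59.6/100,000 + 17,400×98.9/100,000
= 27.99 + 24.88 + 11.05 + 12.98 + 12.34 + 17.21 = 106.44.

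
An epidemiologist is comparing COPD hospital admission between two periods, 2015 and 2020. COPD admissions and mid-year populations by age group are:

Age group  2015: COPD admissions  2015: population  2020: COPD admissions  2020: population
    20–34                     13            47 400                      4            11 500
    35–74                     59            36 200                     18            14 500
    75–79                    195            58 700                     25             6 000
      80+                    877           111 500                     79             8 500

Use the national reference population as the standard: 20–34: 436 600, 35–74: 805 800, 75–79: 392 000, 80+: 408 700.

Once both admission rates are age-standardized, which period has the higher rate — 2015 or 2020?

2020

Age-specific rates per 10 000 for 2015: 2.74, 16.30, 33.22, 78.65.
For 2020: 3.48, 12.41, 41.67, 92.94.
Standard total = 2 043 100; weights = 0.2137, 0.3944, 0.1919, 0.2000.
2015: 0.2137×2.74 + 0.3944×16.30 + 0.1919×33.22 + 0.2000×78.65 = 29.1219 per 10 000.
2020: 0.2137×3.48 + 0.3944×12.41 + 0.1919×41.67 + 0.2000×92.94 = 32.2256 per 10 000.
The crude rates (45.07 vs 31.11) would put 2015 higher, but that reflects its age composition; once standardized to a common age structure, 2020 has the higher underlying rate.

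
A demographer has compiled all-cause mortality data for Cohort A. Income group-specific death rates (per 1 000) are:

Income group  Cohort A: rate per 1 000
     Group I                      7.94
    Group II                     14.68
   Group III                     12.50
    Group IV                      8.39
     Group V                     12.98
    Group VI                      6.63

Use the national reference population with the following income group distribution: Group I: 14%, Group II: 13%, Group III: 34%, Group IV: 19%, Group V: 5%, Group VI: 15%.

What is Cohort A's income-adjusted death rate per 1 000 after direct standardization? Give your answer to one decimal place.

10.5

Standard weights: 0.14, 0.13, 0.34, 0.19, 0.05, 0.15.
Standardized rate: 0.1400×7.94 + 0.1300×14.68 + 0.3400×12.50 + 0.1900×8.39 + 0.0500×12.98 + 0.1500×6.63 = 10.5076 per 1 000.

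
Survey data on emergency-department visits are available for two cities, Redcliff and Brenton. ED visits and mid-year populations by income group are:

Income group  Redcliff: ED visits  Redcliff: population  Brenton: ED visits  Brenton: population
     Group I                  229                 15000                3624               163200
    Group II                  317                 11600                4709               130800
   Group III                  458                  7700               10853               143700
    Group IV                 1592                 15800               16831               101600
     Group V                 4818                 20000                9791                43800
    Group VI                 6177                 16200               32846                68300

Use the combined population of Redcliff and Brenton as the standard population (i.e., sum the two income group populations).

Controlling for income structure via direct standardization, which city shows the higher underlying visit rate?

Brenton

Income-specific rates per 1000 for Redcliff: 15.267, 27.328, 59.481, 100.759, 240.900, 381.296.
For Brenton: 22.206, 36.002, 75.525, 165.659, 223.539, 480.908.
Combined standard total = 737700; weights = 0.2416, 0.1930, 0.2052, 0.1591, 0.0865, 0.1145.
Redcliff: 0.2416×15.267 + 0.1930×27.328 + 0.2052×59.481 + 0.1591×100.759 + 0.0865×240.900 + 0.1145×381.296 = 101.7154 per 1000.
Brenton: 0.2416×22.206 + 0.1930×36.002 + 0.2052×75.525 + 0.1591×165.659 + 0.0865×223.539 + 0.1145×480.908 = 128.5958 per 1000.
The crude rates (157.49 vs 120.75) would put Redcliff higher, but that reflects its income composition; once standardized to a common income structure, Brenton has the higher underlying rate.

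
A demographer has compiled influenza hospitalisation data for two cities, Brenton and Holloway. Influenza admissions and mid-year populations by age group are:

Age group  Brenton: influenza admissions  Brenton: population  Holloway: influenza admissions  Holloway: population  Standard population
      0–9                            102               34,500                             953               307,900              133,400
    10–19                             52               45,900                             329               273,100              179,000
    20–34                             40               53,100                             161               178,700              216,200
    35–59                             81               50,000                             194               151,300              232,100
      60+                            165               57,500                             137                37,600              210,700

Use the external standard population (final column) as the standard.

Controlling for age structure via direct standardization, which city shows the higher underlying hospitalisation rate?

Age-specific rates per 100,000 for Brenton: 295.65, 113.29, 75.33, 162.00, 286.96.
For Holloway: 309.52, 120.47, 90.10, 128.22, 364.36.
Standard total = 971,400; weights = 0.1373, 0.1843, 0.2226, 0.2389, 0.2169.
Brenton: 0.1373×295.65 + 0.1843×113.29 + 0.2226×75.33 + 0.2389×162.00 + 0.2169×286.96 = 179.1919 per 100,000.
Holloway: 0.1373×309.52 + 0.1843×120.47 + 0.2226×90.10 + 0.2389×128.22 + 0.2169×364.36 = 194.4238 per 100,000.

Holloway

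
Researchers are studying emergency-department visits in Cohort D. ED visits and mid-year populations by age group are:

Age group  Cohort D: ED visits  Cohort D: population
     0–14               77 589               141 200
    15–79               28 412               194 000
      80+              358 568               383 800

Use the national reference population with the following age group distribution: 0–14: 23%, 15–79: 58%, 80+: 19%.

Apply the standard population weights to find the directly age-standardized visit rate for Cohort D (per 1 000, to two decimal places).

Age-specific rates per 1 000 for Cohort D: 549.497, 146.454, 934.257.
Standard weights: 0.23, 0.58, 0.19.
Standardized rate: 0.2300×549.497 + 0.5800×146.454 + 0.1900×934.257 = 388.8364 per 1 000.

388.84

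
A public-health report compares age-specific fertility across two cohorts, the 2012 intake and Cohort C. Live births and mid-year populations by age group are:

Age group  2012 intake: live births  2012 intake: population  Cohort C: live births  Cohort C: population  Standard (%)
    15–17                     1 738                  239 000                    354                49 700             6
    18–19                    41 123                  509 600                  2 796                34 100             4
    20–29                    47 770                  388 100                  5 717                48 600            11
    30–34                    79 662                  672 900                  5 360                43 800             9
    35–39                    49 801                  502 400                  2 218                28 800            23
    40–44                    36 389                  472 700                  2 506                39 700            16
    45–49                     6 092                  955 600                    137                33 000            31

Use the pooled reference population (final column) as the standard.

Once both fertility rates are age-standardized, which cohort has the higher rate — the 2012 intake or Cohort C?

2012 intake

Age-specific rates per 1 000 for the 2012 intake: 7.272, 80.697, 123.087, 118.386, 99.126, 76.981, 6.375.
For Cohort C: 7.123, 81.994, 117.634, 122.374, 77.014, 63.123, 4.152.
Standard weights: 0.06, 0.04, 0.11, 0.09, 0.23, 0.16, 0.31.
The 2012 intake: 0.0600×7.272 + 0.0400×80.697 + 0.1100×123.087 + 0.0900×118.386 + 0.2300×99.126 + 0.1600×76.981 + 0.3100×6.375 = 64.9508 per 1 000.
Cohort C: 0.0600×7.123 + 0.0400×81.994 + 0.1100×117.634 + 0.0900×122.374 + 0.2300×77.014 + 0.1600×63.123 + 0.3100×4.152 = 56.7605 per 1 000.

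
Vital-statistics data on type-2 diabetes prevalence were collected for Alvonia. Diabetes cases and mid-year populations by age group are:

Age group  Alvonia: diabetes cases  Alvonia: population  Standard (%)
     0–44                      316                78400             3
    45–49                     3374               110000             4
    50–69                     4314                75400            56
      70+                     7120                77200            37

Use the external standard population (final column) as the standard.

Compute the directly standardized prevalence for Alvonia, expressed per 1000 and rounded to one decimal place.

Age-specific rates per 1000 for Alvonia: 4.031, 30.673, 57.215, 92.228.
Standard weights: 0.03, 0.04, 0.56, 0.37.
Standardized rate: 0.0300×4.031 + 0.0400×30.673 + 0.5600×57.215 + 0.3700×92.228 = 67.5125 per 1000.

67.5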